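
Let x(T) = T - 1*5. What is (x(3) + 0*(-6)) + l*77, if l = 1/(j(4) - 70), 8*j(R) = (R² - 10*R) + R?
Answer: -444/145 ≈ -3.0621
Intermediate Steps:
j(R) = -9*R/8 + R²/8 (j(R) = ((R² - 10*R) + R)/8 = (R² - 9*R)/8 = -9*R/8 + R²/8)
x(T) = -5 + T (x(T) = T - 5 = -5 + T)
l = -2/145 (l = 1/((⅛)*4*(-9 + 4) - 70) = 1/((⅛)*4*(-5) - 70) = 1/(-5/2 - 70) = 1/(-145/2) = -2/145 ≈ -0.013793)
(x(3) + 0*(-6)) + l*77 = ((-5 + 3) + 0*(-6)) - 2/145*77 = (-2 + 0) - 154/145 = -2 - 154/145 = -444/145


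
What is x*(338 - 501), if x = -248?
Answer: 40424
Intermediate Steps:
x*(338 - 501) = -248*(338 - 501) = -248*(-163) = 40424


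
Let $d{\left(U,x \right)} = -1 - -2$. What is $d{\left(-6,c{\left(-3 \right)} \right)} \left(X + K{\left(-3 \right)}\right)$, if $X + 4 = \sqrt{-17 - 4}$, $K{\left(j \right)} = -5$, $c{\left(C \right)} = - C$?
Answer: $-9 + i \sqrt{21} \approx -9.0 + 4.5826 i$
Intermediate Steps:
$d{\left(U,x \right)} = 1$ ($d{\left(U,x \right)} = -1 + 2 = 1$)
$X = -4 + i \sqrt{21}$ ($X = -4 + \sqrt{-17 - 4} = -4 + \sqrt{-21} = -4 + i \sqrt{21} \approx -4.0 + 4.5826 i$)
$d{\left(-6,c{\left(-3 \right)} \right)} \left(X + K{\left(-3 \right)}\right) = 1 \left(\left(-4 + i \sqrt{21}\right) - 5\right) = 1 \left(-9 + i \sqrt{21}\right) = -9 + i \sqrt{21}$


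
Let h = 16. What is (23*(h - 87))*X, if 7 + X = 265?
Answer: -421314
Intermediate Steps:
X = 258 (X = -7 + 265 = 258)
(23*(h - 87))*X = (23*(16 - 87))*258 = (23*(-71))*258 = -1633*258 = -421314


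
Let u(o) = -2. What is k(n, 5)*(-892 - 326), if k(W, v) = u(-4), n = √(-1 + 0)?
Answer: 2436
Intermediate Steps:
n = I (n = √(-1) = I ≈ 1.0*I)
k(W, v) = -2
k(n, 5)*(-892 - 326) = -2*(-892 - 326) = -2*(-1218) = 2436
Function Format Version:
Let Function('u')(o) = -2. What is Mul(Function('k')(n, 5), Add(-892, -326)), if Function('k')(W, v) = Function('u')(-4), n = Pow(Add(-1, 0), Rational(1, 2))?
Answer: 2436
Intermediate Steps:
n = I (n = Pow(-1, Rational(1, 2)) = I ≈ Mul(1.0000, I))
Function('k')(W, v) = -2
Mul(Function('k')(n, 5), Add(-892, -326)) = Mul(-2, Add(-892, -326)) = Mul(-2, -1218) = 2436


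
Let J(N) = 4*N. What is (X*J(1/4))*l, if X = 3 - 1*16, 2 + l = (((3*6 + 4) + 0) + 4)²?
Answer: -8762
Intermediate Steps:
l = 674 (l = -2 + (((3*6 + 4) + 0) + 4)² = -2 + (((18 + 4) + 0) + 4)² = -2 + ((22 + 0) + 4)² = -2 + (22 + 4)² = -2 + 26² = -2 + 676 = 674)
X = -13 (X = 3 - 16 = -13)
(X*J(1/4))*l = -52/4*674 = -13*1*674 = -13*674 = -8762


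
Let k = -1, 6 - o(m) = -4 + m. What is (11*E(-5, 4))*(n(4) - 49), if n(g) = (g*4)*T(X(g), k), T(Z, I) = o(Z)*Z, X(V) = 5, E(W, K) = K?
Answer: 15444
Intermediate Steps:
o(m) = 10 - m (o(m) = 6 - (-4 + m) = 6 + (4 - m) = 10 - m)
T(Z, I) = Z*(10 - Z) (T(Z, I) = (10 - Z)*Z = Z*(10 - Z))
n(g) = 100*g (n(g) = (g*4)*(5*(10 - 1*5)) = (4*g)*(5*(10 - 5)) = (4*g)*(5*5) = (4*g)*25 = 100*g)
(11*E(-5, 4))*(n(4) - 49) = (11*4)*(100*4 - 49) = 44*(400 - 49) = 44*351 = 15444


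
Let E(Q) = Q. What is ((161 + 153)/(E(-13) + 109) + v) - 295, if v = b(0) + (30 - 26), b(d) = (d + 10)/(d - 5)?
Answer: -13907/48 ≈ -289.73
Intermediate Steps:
b(d) = (10 + d)/(-5 + d)
v = 2 (v = (10 + 0)/(-5 + 0) + (30 - 26) = 10/(-5) + 4 = -1/5*10 + 4 = -2 + 4 = 2)
((161 + 153)/(E(-13) + 109) + v) - 295 = ((161 + 153)/(-13 + 109) + 2) - 295 = (314/96 + 2) - 295 = (314*(1/96) + 2) - 295 = (157/48 + 2) - 295 = 253/48 - 295 = -13907/48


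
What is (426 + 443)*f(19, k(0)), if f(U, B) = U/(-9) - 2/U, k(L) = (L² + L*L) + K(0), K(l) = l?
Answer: -329351/171 ≈ -1926.0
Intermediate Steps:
k(L) = 2*L² (k(L) = (L² + L*L) + 0 = (L² + L²) + 0 = 2*L² + 0 = 2*L²)
f(U, B) = -2/U - U/9 (f(U, B) = U*(-⅑) - 2/U = -U/9 - 2/U = -2/U - U/9)
(426 + 443)*f(19, k(0)) = (426 + 443)*(-2/19 - ⅑*19) = 869*(-2*1/19 - 19/9) = 869*(-2/19 - 19/9) = 869*(-379/171) = -329351/171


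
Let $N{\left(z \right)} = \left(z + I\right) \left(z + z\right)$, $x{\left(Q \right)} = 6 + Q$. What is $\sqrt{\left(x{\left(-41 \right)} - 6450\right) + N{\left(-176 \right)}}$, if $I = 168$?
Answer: $i \sqrt{3669} \approx 60.572 i$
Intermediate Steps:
$N{\left(z \right)} = 2 z \left(168 + z\right)$ ($N{\left(z \right)} = \left(z + 168\right) \left(z + z\right) = \left(168 + z\right) 2 z = 2 z \left(168 + z\right)$)
$\sqrt{\left(x{\left(-41 \right)} - 6450\right) + N{\left(-176 \right)}} = \sqrt{\left(\left(6 - 41\right) - 6450\right) + 2 \left(-176\right) \left(168 - 176\right)} = \sqrt{\left(-35 - 6450\right) + 2 \left(-176\right) \left(-8\right)} = \sqrt{-6485 + 2816} = \sqrt{-3669} = i \sqrt{3669}$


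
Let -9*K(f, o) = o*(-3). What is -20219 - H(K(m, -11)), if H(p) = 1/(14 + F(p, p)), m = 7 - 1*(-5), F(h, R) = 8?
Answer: -444819/22 ≈ -20219.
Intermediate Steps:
m = 12 (m = 7 + 5 = 12)
K(f, o) = o/3 (K(f, o) = -o*(-3)/9 = -(-1)*o/3 = o/3)
H(p) = 1/22 (H(p) = 1/(14 + 8) = 1/22)
-20219 - H(K(m, -11)) = -20219 - 1*1/22 = -20219 - 1/22 = -444819/22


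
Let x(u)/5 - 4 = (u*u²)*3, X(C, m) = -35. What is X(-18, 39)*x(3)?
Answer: -14875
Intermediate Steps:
x(u) = 20 + 15*u³ (x(u) = 20 + 5*((u*u²)*3) = 20 + 5*(u³*3) = 20 + 5*(3*u³) = 20 + 15*u³)
X(-18, 39)*x(3) = -35*(20 + 15*3³) = -35*(20 + 15*27) = -35*(20 + 405) = -35*425 = -14875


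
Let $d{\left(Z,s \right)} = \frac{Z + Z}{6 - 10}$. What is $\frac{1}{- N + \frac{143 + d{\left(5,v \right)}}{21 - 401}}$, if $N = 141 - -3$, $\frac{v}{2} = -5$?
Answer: $- \frac{760}{109721} \approx -0.0069267$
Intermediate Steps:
$v = -10$ ($v = 2 \left(-5\right) = -10$)
$d{\left(Z,s \right)} = - \frac{Z}{2}$ ($d{\left(Z,s \right)} = \frac{2 Z}{-4} = 2 Z \left(- \frac{1}{4}\right) = - \frac{Z}{2}$)
$N = 144$ ($N = 141 + 3 = 144$)
$\frac{1}{- N + \frac{143 + d{\left(5,v \right)}}{21 - 401}} = \frac{1}{\left(-1\right) 144 + \frac{143 - \frac{5}{2}}{21 - 401}} = \frac{1}{-144 + \frac{143 - \frac{5}{2}}{-380}} = \frac{1}{-144 + \frac{281}{2} \left(- \frac{1}{380}\right)} = \frac{1}{-144 - \frac{281}{760}} = \frac{1}{- \frac{109721}{760}} = - \frac{760}{109721}$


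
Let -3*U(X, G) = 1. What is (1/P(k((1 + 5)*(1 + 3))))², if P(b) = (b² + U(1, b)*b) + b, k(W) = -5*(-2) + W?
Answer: 9/12503296 ≈ 7.1981e-7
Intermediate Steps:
U(X, G) = -⅓ (U(X, G) = -⅓*1 = -⅓)
k(W) = 10 + W
P(b) = b² + 2*b/3 (P(b) = (b² - b/3) + b = b² + 2*b/3)
(1/P(k((1 + 5)*(1 + 3))))² = (1/((10 + (1 + 5)*(1 + 3))*(2 + 3*(10 + (1 + 5)*(1 + 3)))/3))² = (1/((10 + 6*4)*(2 + 3*(10 + 6*4))/3))² = (1/((10 + 24)*(2 + 3*(10 + 24))/3))² = (1/((⅓)*34*(2 + 3*34)))² = (1/((⅓)*34*(2 + 102)))² = (1/((⅓)*34*104))² = (1/(3536/3))² = (3/3536)² = 9/12503296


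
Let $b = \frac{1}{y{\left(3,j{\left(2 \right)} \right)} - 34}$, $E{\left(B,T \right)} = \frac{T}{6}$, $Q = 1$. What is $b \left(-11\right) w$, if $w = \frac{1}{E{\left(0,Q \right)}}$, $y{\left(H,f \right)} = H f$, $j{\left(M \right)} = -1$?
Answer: $\frac{66}{37} \approx 1.7838$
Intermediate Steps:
$E{\left(B,T \right)} = \frac{T}{6}$ ($E{\left(B,T \right)} = T \frac{1}{6} = \frac{T}{6}$)
$b = - \frac{1}{37}$ ($b = \frac{1}{3 \left(-1\right) - 34} = \frac{1}{-3 - 34} = \frac{1}{-37} = - \frac{1}{37} \approx -0.027027$)
$w = 6$ ($w = \frac{1}{\frac{1}{6} \cdot 1} = \frac{1}{\frac{1}{6}} = 6$)
$b \left(-11\right) w = \left(- \frac{1}{37}\right) \left(-11\right) 6 = \frac{11}{37} \cdot 6 = \frac{66}{37}$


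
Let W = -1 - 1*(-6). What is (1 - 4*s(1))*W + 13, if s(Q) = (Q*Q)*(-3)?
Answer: 78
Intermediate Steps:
W = 5 (W = -1 + 6 = 5)
s(Q) = -3*Q**2 (s(Q) = Q**2*(-3) = -3*Q**2)
(1 - 4*s(1))*W + 13 = (1 - (-12)*1**2)*5 + 13 = (1 - (-12))*5 + 13 = (1 - 4*(-3))*5 + 13 = (1 + 12)*5 + 13 = 13*5 + 13 = 65 + 13 = 78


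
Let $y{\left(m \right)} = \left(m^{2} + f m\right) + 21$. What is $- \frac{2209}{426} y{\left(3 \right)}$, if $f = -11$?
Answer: $\frac{2209}{142} \approx 15.556$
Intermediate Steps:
$y{\left(m \right)} = 21 + m^{2} - 11 m$ ($y{\left(m \right)} = \left(m^{2} - 11 m\right) + 21 = 21 + m^{2} - 11 m$)
$- \frac{2209}{426} y{\left(3 \right)} = - \frac{2209}{426} \left(21 + 3^{2} - 33\right) = \left(-2209\right) \frac{1}{426} \left(21 + 9 - 33\right) = \left(- \frac{2209}{426}\right) \left(-3\right) = \frac{2209}{142}$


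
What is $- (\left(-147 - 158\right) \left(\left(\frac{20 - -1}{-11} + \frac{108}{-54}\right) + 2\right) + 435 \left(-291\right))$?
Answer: $\frac{1386030}{11} \approx 1.26 \cdot 10^{5}$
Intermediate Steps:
$- (\left(-147 - 158\right) \left(\left(\frac{20 - -1}{-11} + \frac{108}{-54}\right) + 2\right) + 435 \left(-291\right)) = - (- 305 \left(\left(\left(20 + 1\right) \left(- \frac{1}{11}\right) + 108 \left(- \frac{1}{54}\right)\right) + 2\right) - 126585) = - (- 305 \left(\left(21 \left(- \frac{1}{11}\right) - 2\right) + 2\right) - 126585) = - (- 305 \left(\left(- \frac{21}{11} - 2\right) + 2\right) - 126585) = - (- 305 \left(- \frac{43}{11} + 2\right) - 126585) = - (\left(-305\right) \left(- \frac{21}{11}\right) - 126585) = - (\frac{6405}{11} - 126585) = \left(-1\right) \left(- \frac{1386030}{11}\right) = \frac{1386030}{11}$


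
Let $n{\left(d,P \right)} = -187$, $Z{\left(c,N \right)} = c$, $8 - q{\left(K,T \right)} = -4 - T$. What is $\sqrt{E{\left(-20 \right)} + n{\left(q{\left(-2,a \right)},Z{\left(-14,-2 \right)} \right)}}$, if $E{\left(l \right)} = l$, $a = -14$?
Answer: $3 i \sqrt{23} \approx 14.387 i$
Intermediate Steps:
$q{\left(K,T \right)} = 12 + T$ ($q{\left(K,T \right)} = 8 - \left(-4 - T\right) = 8 + \left(4 + T\right) = 12 + T$)
$\sqrt{E{\left(-20 \right)} + n{\left(q{\left(-2,a \right)},Z{\left(-14,-2 \right)} \right)}} = \sqrt{-20 - 187} = \sqrt{-207} = 3 i \sqrt{23}$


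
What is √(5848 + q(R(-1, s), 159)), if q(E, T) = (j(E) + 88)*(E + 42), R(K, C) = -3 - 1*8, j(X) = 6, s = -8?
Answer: √8762 ≈ 93.606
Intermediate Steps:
R(K, C) = -11 (R(K, C) = -3 - 8 = -11)
q(E, T) = 3948 + 94*E (q(E, T) = (6 + 88)*(E + 42) = 94*(42 + E) = 3948 + 94*E)
√(5848 + q(R(-1, s), 159)) = √(5848 + (3948 + 94*(-11))) = √(5848 + (3948 - 1034)) = √(5848 + 2914) = √8762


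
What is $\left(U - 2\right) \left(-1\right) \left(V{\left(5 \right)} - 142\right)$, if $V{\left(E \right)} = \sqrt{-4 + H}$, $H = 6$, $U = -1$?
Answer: $-426 + 3 \sqrt{2} \approx -421.76$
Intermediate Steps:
$V{\left(E \right)} = \sqrt{2}$ ($V{\left(E \right)} = \sqrt{-4 + 6} = \sqrt{2}$)
$\left(U - 2\right) \left(-1\right) \left(V{\left(5 \right)} - 142\right) = \left(-1 - 2\right) \left(-1\right) \left(\sqrt{2} - 142\right) = \left(-3\right) \left(-1\right) \left(-142 + \sqrt{2}\right) = 3 \left(-142 + \sqrt{2}\right) = -426 + 3 \sqrt{2}$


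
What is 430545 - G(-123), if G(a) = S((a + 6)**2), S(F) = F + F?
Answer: 403167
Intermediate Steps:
S(F) = 2*F
G(a) = 2*(6 + a)**2 (G(a) = 2*(a + 6)**2 = 2*(6 + a)**2)
430545 - G(-123) = 430545 - 2*(6 - 123)**2 = 430545 - 2*(-117)**2 = 430545 - 2*13689 = 430545 - 1*27378 = 430545 - 27378 = 403167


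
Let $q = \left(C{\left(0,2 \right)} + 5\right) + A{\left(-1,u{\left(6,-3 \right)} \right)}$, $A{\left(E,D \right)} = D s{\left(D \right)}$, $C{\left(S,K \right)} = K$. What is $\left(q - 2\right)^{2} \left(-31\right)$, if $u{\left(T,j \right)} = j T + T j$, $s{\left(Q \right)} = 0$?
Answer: $-775$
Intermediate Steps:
$u{\left(T,j \right)} = 2 T j$ ($u{\left(T,j \right)} = T j + T j = 2 T j$)
$A{\left(E,D \right)} = 0$ ($A{\left(E,D \right)} = D 0 = 0$)
$q = 7$ ($q = \left(2 + 5\right) + 0 = 7 + 0 = 7$)
$\left(q - 2\right)^{2} \left(-31\right) = \left(7 - 2\right)^{2} \left(-31\right) = 5^{2} \left(-31\right) = 25 \left(-31\right) = -775$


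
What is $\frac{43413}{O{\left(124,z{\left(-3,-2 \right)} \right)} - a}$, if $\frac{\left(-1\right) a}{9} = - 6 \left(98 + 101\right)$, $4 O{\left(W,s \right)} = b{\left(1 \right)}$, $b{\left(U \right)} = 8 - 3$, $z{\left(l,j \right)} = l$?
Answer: $- \frac{173652}{42979} \approx -4.0404$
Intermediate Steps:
$b{\left(U \right)} = 5$ ($b{\left(U \right)} = 8 - 3 = 5$)
$O{\left(W,s \right)} = \frac{5}{4}$ ($O{\left(W,s \right)} = \frac{1}{4} \cdot 5 = \frac{5}{4}$)
$a = 10746$ ($a = - 9 \left(- 6 \left(98 + 101\right)\right) = - 9 \left(\left(-6\right) 199\right) = \left(-9\right) \left(-1194\right) = 10746$)
$\frac{43413}{O{\left(124,z{\left(-3,-2 \right)} \right)} - a} = \frac{43413}{\frac{5}{4} - 10746} = \frac{43413}{- \frac{42979}{4}} = 43413 \left(- \frac{4}{42979}\right) = - \frac{173652}{42979}$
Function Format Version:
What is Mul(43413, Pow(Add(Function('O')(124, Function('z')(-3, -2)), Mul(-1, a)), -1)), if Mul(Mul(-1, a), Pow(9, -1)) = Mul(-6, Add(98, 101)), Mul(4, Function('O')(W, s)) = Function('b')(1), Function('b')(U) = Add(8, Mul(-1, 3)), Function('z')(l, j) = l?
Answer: Rational(-173652, 42979) ≈ -4.0404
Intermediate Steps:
Function('b')(U) = 5 (Function('b')(U) = Add(8, -3) = 5)
Function('O')(W, s) = Rational(5, 4) (Function('O')(W, s) = Mul(Rational(1, 4), 5) = Rational(5, 4))
a = 10746 (a = Mul(-9, Mul(-6, Add(98, 101))) = Mul(-9, Mul(-6, 199)) = Mul(-9, -1194) = 10746)
Mul(43413, Pow(Add(Function('O')(124, Function('z')(-3, -2)), Mul(-1, a)), -1)) = Mul(43413, Pow(Add(Rational(5, 4), Mul(-1, 10746)), -1)) = Mul(43413, Pow(Add(Rational(5, 4), -10746), -1)) = Mul(43413, Pow(Rational(-42979, 4), -1)) = Mul(43413, Rational(-4, 42979)) = Rational(-173652, 42979)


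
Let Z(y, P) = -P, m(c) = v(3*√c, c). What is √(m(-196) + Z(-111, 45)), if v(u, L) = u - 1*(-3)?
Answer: √(-42 + 42*I) ≈ 2.9493 + 7.1203*I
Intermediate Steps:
v(u, L) = 3 + u (v(u, L) = u + 3 = 3 + u)
m(c) = 3 + 3*√c
√(m(-196) + Z(-111, 45)) = √((3 + 3*√(-196)) - 1*45) = √((3 + 3*(14*I)) - 45) = √((3 + 42*I) - 45) = √(-42 + 42*I)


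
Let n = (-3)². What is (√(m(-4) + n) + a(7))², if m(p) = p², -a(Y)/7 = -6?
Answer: 2209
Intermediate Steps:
a(Y) = 42 (a(Y) = -7*(-6) = 42)
n = 9
(√(m(-4) + n) + a(7))² = (√((-4)² + 9) + 42)² = (√(16 + 9) + 42)² = (√25 + 42)² = (5 + 42)² = 47² = 2209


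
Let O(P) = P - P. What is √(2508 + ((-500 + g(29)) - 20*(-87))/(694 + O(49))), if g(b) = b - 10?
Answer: √1208816834/694 ≈ 50.098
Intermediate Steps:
g(b) = -10 + b
O(P) = 0
√(2508 + ((-500 + g(29)) - 20*(-87))/(694 + O(49))) = √(2508 + ((-500 + (-10 + 29)) - 20*(-87))/(694 + 0)) = √(2508 + ((-500 + 19) + 1740)/694) = √(2508 + (-481 + 1740)*(1/694)) = √(2508 + 1259*(1/694)) = √(2508 + 1259/694) = √(1741811/694) = √1208816834/694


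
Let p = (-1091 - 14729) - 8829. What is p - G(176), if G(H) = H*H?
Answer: -55625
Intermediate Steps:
G(H) = H²
p = -24649 (p = -15820 - 8829 = -24649)
p - G(176) = -24649 - 1*176² = -24649 - 1*30976 = -24649 - 30976 = -55625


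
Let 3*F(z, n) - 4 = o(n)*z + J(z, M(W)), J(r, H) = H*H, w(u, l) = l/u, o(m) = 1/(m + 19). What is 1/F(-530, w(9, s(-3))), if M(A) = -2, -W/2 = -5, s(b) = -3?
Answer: -84/571 ≈ -0.14711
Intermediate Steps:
W = 10 (W = -2*(-5) = 10)
o(m) = 1/(19 + m)
J(r, H) = H²
F(z, n) = 8/3 + z/(3*(19 + n)) (F(z, n) = 4/3 + (z/(19 + n) + (-2)²)/3 = 4/3 + (z/(19 + n) + 4)/3 = 4/3 + (4 + z/(19 + n))/3 = 4/3 + (4/3 + z/(3*(19 + n))) = 8/3 + z/(3*(19 + n)))
1/F(-530, w(9, s(-3))) = 1/((152 - 530 + 8*(-3/9))/(3*(19 - 3/9))) = 1/((152 - 530 + 8*(-3*⅑))/(3*(19 - 3*⅑))) = 1/((152 - 530 + 8*(-⅓))/(3*(19 - ⅓))) = 1/((152 - 530 - 8/3)/(3*(56/3))) = 1/((⅓)*(3/56)*(-1142/3)) = 1/(-571/84) = -84/571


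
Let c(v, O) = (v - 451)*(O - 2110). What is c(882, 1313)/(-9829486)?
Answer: 343507/9829486 ≈ 0.034947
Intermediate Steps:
c(v, O) = (-2110 + O)*(-451 + v) (c(v, O) = (-451 + v)*(-2110 + O) = (-2110 + O)*(-451 + v))
c(882, 1313)/(-9829486) = (951610 - 2110*882 - 451*1313 + 1313*882)/(-9829486) = (951610 - 1861020 - 592163 + 1158066)*(-1/9829486) = -343507*(-1/9829486) = 343507/9829486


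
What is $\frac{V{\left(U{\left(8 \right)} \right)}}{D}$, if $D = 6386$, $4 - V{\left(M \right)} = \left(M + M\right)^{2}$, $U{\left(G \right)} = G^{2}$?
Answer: $- \frac{8190}{3193} \approx -2.565$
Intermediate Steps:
$V{\left(M \right)} = 4 - 4 M^{2}$ ($V{\left(M \right)} = 4 - \left(M + M\right)^{2} = 4 - \left(2 M\right)^{2} = 4 - 4 M^{2}$)
$\frac{V{\left(U{\left(8 \right)} \right)}}{D} = \frac{4 - 4 \left(8^{2}\right)^{2}}{6386} = \left(4 - 4 \cdot 64^{2}\right) \frac{1}{6386} = \left(4 - 16384\right) \frac{1}{6386} = \left(-16380\right) \frac{1}{6386} = - \frac{8190}{3193}$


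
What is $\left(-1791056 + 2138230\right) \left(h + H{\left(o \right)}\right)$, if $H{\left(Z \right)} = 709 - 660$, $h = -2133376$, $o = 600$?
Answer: $-740635667898$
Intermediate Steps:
$H{\left(Z \right)} = 49$
$\left(-1791056 + 2138230\right) \left(h + H{\left(o \right)}\right) = \left(-1791056 + 2138230\right) \left(-2133376 + 49\right) = 347174 \left(-2133327\right) = -740635667898$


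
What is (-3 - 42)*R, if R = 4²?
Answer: -720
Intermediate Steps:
R = 16
(-3 - 42)*R = (-3 - 42)*16 = -45*16 = -720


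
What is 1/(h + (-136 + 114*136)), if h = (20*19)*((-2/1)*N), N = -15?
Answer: 1/26768 ≈ 3.7358e-5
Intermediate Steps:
h = 11400 (h = (20*19)*(-2/1*(-15)) = 380*(-2*1*(-15)) = 380*(-2*(-15)) = 380*30 = 11400)
1/(h + (-136 + 114*136)) = 1/(11400 + (-136 + 114*136)) = 1/(11400 + (-136 + 15504)) = 1/(11400 + 15368) = 1/26768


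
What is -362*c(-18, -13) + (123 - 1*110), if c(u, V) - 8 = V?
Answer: 1823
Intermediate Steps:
c(u, V) = 8 + V
-362*c(-18, -13) + (123 - 1*110) = -362*(8 - 13) + (123 - 1*110) = -362*(-5) + (123 - 110) = 1810 + 13 = 1823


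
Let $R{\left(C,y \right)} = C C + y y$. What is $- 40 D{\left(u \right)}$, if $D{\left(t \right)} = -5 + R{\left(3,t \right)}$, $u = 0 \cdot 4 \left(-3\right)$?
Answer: $-160$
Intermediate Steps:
$R{\left(C,y \right)} = C^{2} + y^{2}$
$u = 0$ ($u = 0 \left(-3\right) = 0$)
$D{\left(t \right)} = 4 + t^{2}$ ($D{\left(t \right)} = -5 + \left(3^{2} + t^{2}\right) = -5 + \left(9 + t^{2}\right) = 4 + t^{2}$)
$- 40 D{\left(u \right)} = - 40 \left(4 + 0^{2}\right) = - 40 \left(4 + 0\right) = \left(-40\right) 4 = -160$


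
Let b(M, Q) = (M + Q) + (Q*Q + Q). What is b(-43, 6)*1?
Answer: 5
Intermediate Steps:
b(M, Q) = M + Q**2 + 2*Q (b(M, Q) = (M + Q) + (Q**2 + Q) = (M + Q) + (Q + Q**2) = M + Q**2 + 2*Q)
b(-43, 6)*1 = (-43 + 6**2 + 2*6)*1 = (-43 + 36 + 12)*1 = 5*1 = 5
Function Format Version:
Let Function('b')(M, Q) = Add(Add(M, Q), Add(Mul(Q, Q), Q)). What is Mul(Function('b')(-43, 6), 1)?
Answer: 5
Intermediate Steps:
Function('b')(M, Q) = Add(M, Pow(Q, 2), Mul(2, Q)) (Function('b')(M, Q) = Add(Add(M, Q), Add(Pow(Q, 2), Q)) = Add(Add(M, Q), Add(Q, Pow(Q, 2))) = Add(M, Pow(Q, 2), Mul(2, Q)))
Mul(Function('b')(-43, 6), 1) = Mul(Add(-43, Pow(6, 2), Mul(2, 6)), 1) = Mul(Add(-43, 36, 12), 1) = Mul(5, 1) = 5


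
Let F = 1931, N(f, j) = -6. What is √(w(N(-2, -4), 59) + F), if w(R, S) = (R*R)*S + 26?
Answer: √4081 ≈ 63.883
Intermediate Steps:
w(R, S) = 26 + S*R² (w(R, S) = R²*S + 26 = S*R² + 26 = 26 + S*R²)
√(w(N(-2, -4), 59) + F) = √((26 + 59*(-6)²) + 1931) = √((26 + 59*36) + 1931) = √((26 + 2124) + 1931) = √(2150 + 1931) = √4081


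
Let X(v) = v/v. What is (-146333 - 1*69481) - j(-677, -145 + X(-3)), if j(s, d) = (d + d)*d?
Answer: -257286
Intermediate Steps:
X(v) = 1
j(s, d) = 2*d² (j(s, d) = (2*d)*d = 2*d²)
(-146333 - 1*69481) - j(-677, -145 + X(-3)) = (-146333 - 1*69481) - 2*(-145 + 1)² = (-146333 - 69481) - 2*(-144)² = -215814 - 2*20736 = -215814 - 1*41472 = -215814 - 41472 = -257286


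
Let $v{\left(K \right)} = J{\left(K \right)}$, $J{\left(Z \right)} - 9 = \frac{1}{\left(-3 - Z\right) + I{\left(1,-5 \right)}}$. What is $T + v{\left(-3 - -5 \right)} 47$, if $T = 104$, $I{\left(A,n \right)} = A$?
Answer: $\frac{2061}{4} \approx 515.25$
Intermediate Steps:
$J{\left(Z \right)} = 9 + \frac{1}{-2 - Z}$ ($J{\left(Z \right)} = 9 + \frac{1}{\left(-3 - Z\right) + 1} = 9 + \frac{1}{-2 - Z}$)
$v{\left(K \right)} = \frac{17 + 9 K}{2 + K}$
$T + v{\left(-3 - -5 \right)} 47 = 104 + \frac{17 + 9 \left(-3 - -5\right)}{2 - -2} \cdot 47 = 104 + \frac{17 + 9 \left(-3 + 5\right)}{2 + \left(-3 + 5\right)} 47 = 104 + \frac{17 + 9 \cdot 2}{2 + 2} \cdot 47 = 104 + \frac{17 + 18}{4} \cdot 47 = 104 + \frac{1}{4} \cdot 35 \cdot 47 = 104 + \frac{35}{4} \cdot 47 = 104 + \frac{1645}{4} = \frac{2061}{4}$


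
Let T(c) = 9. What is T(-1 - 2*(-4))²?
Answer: 81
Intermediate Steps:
T(-1 - 2*(-4))² = 9² = 81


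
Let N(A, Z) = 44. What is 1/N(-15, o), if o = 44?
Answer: 1/44 ≈ 0.022727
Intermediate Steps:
1/N(-15, o) = 1/44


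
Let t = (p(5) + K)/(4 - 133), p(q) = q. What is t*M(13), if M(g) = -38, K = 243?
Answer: 9424/129 ≈ 73.054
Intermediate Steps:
t = -248/129 (t = (5 + 243)/(4 - 133) = 248/(-129) = 248*(-1/129) = -248/129 ≈ -1.9225)
t*M(13) = -248/129*(-38) = 9424/129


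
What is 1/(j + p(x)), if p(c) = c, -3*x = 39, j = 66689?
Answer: 1/66676 ≈ 1.4998e-5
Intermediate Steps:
x = -13 (x = -1/3*39 = -13)
1/(j + p(x)) = 1/(66689 - 13) = 1/66676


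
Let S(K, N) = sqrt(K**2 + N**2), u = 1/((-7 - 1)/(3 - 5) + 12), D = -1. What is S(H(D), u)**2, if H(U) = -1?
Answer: 257/256 ≈ 1.0039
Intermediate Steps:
u = 1/16 (u = 1/(-8/(-2) + 12) = 1/(-8*(-1/2) + 12) = 1/(4 + 12) = 1/16 ≈ 0.062500)
S(H(D), u)**2 = (sqrt((-1)**2 + (1/16)**2))**2 = (sqrt(1 + 1/256))**2 = (sqrt(257/256))**2 = (sqrt(257)/16)**2 = 257/256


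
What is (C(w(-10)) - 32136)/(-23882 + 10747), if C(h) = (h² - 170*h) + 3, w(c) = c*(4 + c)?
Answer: 38733/13135 ≈ 2.9488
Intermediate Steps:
C(h) = 3 + h² - 170*h
(C(w(-10)) - 32136)/(-23882 + 10747) = ((3 + (-10*(4 - 10))² - (-1700)*(4 - 10)) - 32136)/(-23882 + 10747) = ((3 + (-10*(-6))² - (-1700)*(-6)) - 32136)/(-13135) = ((3 + 60² - 170*60) - 32136)*(-1/13135) = ((3 + 3600 - 10200) - 32136)*(-1/13135) = (-6597 - 32136)*(-1/13135) = -38733*(-1/13135) = 38733/13135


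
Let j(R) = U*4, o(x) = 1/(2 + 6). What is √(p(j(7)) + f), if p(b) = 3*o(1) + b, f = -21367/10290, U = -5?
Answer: I*√187578930/2940 ≈ 4.6585*I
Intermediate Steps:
o(x) = ⅛ (o(x) = 1/8 = ⅛)
j(R) = -20 (j(R) = -5*4 = -20)
f = -21367/10290 (f = -21367*1/10290 = -21367/10290 ≈ -2.0765)
p(b) = 3/8 + b (p(b) = 3*(⅛) + b = 3/8 + b)
√(p(j(7)) + f) = √((3/8 - 20) - 21367/10290) = √(-157/8 - 21367/10290) = √(-893233/41160) = I*√187578930/2940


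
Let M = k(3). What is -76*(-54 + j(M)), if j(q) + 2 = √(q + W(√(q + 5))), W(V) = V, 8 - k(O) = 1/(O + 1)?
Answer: 4256 - 38*√(31 + 2*√51) ≈ 4000.3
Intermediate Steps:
k(O) = 8 - 1/(1 + O) (k(O) = 8 - 1/(O + 1) = 8 - 1/(1 + O))
M = 31/4 (M = (7 + 8*3)/(1 + 3) = (7 + 24)/4 = (¼)*31 = 31/4 ≈ 7.7500)
j(q) = -2 + √(q + √(5 + q)) (j(q) = -2 + √(q + √(q + 5)) = -2 + √(q + √(5 + q)))
-76*(-54 + j(M)) = -76*(-54 + (-2 + √(31/4 + √(5 + 31/4)))) = -76*(-54 + (-2 + √(31/4 + √(51/4)))) = -76*(-54 + (-2 + √(31/4 + √51/2))) = -76*(-56 + √(31/4 + √51/2)) = 4256 - 76*√(31/4 + √51/2)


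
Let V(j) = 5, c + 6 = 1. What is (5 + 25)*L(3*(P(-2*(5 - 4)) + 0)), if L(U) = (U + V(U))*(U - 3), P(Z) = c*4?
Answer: 103950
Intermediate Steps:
c = -5 (c = -6 + 1 = -5)
P(Z) = -20 (P(Z) = -5*4 = -20)
L(U) = (-3 + U)*(5 + U) (L(U) = (U + 5)*(U - 3) = (5 + U)*(-3 + U) = (-3 + U)*(5 + U))
(5 + 25)*L(3*(P(-2*(5 - 4)) + 0)) = (5 + 25)*(-15 + (3*(-20 + 0))² + 2*(3*(-20 + 0))) = 30*(-15 + (3*(-20))² + 2*(3*(-20))) = 30*(-15 + (-60)² + 2*(-60)) = 30*(-15 + 3600 - 120) = 30*3465 = 103950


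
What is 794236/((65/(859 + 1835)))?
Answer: 2139671784/65 ≈ 3.2918e+7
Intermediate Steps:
794236/((65/(859 + 1835))) = 794236/((65/2694)) = 794236/((65*(1/2694))) = 794236/(65/2694) = 794236*(2694/65) = 2139671784/65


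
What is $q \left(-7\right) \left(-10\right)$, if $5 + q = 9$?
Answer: $280$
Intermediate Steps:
$q = 4$ ($q = -5 + 9 = 4$)
$q \left(-7\right) \left(-10\right) = 4 \left(-7\right) \left(-10\right) = \left(-28\right) \left(-10\right) = 280$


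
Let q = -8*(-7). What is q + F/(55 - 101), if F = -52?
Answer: 1314/23 ≈ 57.130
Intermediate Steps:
q = 56
q + F/(55 - 101) = 56 - 52/(55 - 101) = 56 - 52/(-46) = 56 - 1/46*(-52) = 56 + 26/23 = 1314/23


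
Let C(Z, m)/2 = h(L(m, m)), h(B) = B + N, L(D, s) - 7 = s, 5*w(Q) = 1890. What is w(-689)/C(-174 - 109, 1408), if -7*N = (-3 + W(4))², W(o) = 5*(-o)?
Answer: 1323/9376 ≈ 0.14110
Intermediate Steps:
w(Q) = 378 (w(Q) = (⅕)*1890 = 378)
W(o) = -5*o
L(D, s) = 7 + s
N = -529/7 (N = -(-3 - 5*4)²/7 = -(-3 - 20)²/7 = -⅐*(-23)² = -⅐*529 = -529/7 ≈ -75.571)
h(B) = -529/7 + B (h(B) = B - 529/7 = -529/7 + B)
C(Z, m) = -960/7 + 2*m (C(Z, m) = 2*(-529/7 + (7 + m)) = 2*(-480/7 + m) = -960/7 + 2*m)
w(-689)/C(-174 - 109, 1408) = 378/(-960/7 + 2*1408) = 378/(-960/7 + 2816) = 378/(18752/7) = 378*(7/18752) = 1323/9376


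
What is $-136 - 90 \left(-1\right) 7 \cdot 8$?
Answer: $4904$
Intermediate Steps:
$-136 - 90 \left(-1\right) 7 \cdot 8 = -136 - 90 \left(\left(-7\right) 8\right) = -136 - -5040 = -136 + 5040 = 4904$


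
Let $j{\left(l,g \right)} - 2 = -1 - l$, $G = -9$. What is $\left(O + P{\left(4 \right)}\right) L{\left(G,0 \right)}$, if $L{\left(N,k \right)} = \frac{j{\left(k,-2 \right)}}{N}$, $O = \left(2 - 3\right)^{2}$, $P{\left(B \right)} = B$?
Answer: $- \frac{5}{9} \approx -0.55556$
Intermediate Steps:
$j{\left(l,g \right)} = 1 - l$ ($j{\left(l,g \right)} = 2 - \left(1 + l\right) = 1 - l$)
$O = 1$ ($O = \left(-1\right)^{2} = 1$)
$L{\left(N,k \right)} = \frac{1 - k}{N}$
$\left(O + P{\left(4 \right)}\right) L{\left(G,0 \right)} = \left(1 + 4\right) \frac{1 - 0}{-9} = 5 \left(- \frac{1 + 0}{9}\right) = 5 \left(\left(- \frac{1}{9}\right) 1\right) = 5 \left(- \frac{1}{9}\right) = - \frac{5}{9}$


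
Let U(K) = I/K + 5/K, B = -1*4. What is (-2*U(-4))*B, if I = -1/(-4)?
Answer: -21/2 ≈ -10.500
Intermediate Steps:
I = 1/4 (I = -1*(-1/4) = 1/4 ≈ 0.25000)
B = -4
U(K) = 21/(4*K) (U(K) = 1/(4*K) + 5/K = 21/(4*K))
(-2*U(-4))*B = -21/(2*(-4))*(-4) = -21*(-1)/(2*4)*(-4) = -2*(-21/16)*(-4) = (21/8)*(-4) = -21/2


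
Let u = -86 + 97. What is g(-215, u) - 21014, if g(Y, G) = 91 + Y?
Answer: -21138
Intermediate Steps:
u = 11
g(-215, u) - 21014 = (91 - 215) - 21014 = -124 - 21014 = -21138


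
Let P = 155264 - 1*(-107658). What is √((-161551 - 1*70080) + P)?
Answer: √31291 ≈ 176.89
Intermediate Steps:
P = 262922 (P = 155264 + 107658 = 262922)
√((-161551 - 1*70080) + P) = √((-161551 - 1*70080) + 262922) = √((-161551 - 70080) + 262922) = √(-231631 + 262922) = √31291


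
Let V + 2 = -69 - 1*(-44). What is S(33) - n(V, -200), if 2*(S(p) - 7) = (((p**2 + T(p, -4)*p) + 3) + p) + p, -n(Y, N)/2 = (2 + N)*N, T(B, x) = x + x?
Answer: 79654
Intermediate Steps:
T(B, x) = 2*x
V = -27 (V = -2 + (-69 - 1*(-44)) = -2 + (-69 + 44) = -2 - 25 = -27)
n(Y, N) = -2*N*(2 + N) (n(Y, N) = -2*(2 + N)*N = -2*N*(2 + N))
S(p) = 17/2 + p**2/2 - 3*p (S(p) = 7 + ((((p**2 + (2*(-4))*p) + 3) + p) + p)/2 = 7 + ((((p**2 - 8*p) + 3) + p) + p)/2 = 7 + (((3 + p**2 - 8*p) + p) + p)/2 = 7 + ((3 + p**2 - 7*p) + p)/2 = 7 + (3 + p**2 - 6*p)/2 = 7 + (3/2 + p**2/2 - 3*p) = 17/2 + p**2/2 - 3*p)
S(33) - n(V, -200) = (17/2 + (1/2)*33**2 - 3*33) - (-2)*(-200)*(2 - 200) = (17/2 + (1/2)*1089 - 99) - (-2)*(-200)*(-198) = (17/2 + 1089/2 - 99) - 1*(-79200) = 454 + 79200 = 79654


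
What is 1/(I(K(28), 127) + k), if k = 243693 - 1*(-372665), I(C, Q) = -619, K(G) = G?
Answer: 1/615739 ≈ 1.6241e-6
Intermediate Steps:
k = 616358 (k = 243693 + 372665 = 616358)
1/(I(K(28), 127) + k) = 1/(-619 + 616358) = 1/615739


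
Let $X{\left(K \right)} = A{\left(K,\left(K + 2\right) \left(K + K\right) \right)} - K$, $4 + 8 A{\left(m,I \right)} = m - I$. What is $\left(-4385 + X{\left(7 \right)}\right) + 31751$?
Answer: $\frac{218749}{8} \approx 27344.0$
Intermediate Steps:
$A{\left(m,I \right)} = - \frac{1}{2} - \frac{I}{8} + \frac{m}{8}$ ($A{\left(m,I \right)} = - \frac{1}{2} + \frac{m - I}{8} = - \frac{1}{2} - \left(- \frac{m}{8} + \frac{I}{8}\right) = - \frac{1}{2} - \frac{I}{8} + \frac{m}{8}$)
$X{\left(K \right)} = - \frac{1}{2} - \frac{7 K}{8} - \frac{K \left(2 + K\right)}{4}$ ($X{\left(K \right)} = \left(- \frac{1}{2} - \frac{\left(K + 2\right) \left(K + K\right)}{8} + \frac{K}{8}\right) - K = \left(- \frac{1}{2} - \frac{\left(2 + K\right) 2 K}{8} + \frac{K}{8}\right) - K = \left(- \frac{1}{2} - \frac{2 K \left(2 + K\right)}{8} + \frac{K}{8}\right) - K = \left(- \frac{1}{2} - \frac{K \left(2 + K\right)}{4} + \frac{K}{8}\right) - K = \left(- \frac{1}{2} + \frac{K}{8} - \frac{K \left(2 + K\right)}{4}\right) - K = - \frac{1}{2} - \frac{7 K}{8} - \frac{K \left(2 + K\right)}{4}$)
$\left(-4385 + X{\left(7 \right)}\right) + 31751 = \left(-4385 - \left(\frac{81}{8} + \frac{49}{4}\right)\right) + 31751 = \left(-4385 - \frac{179}{8}\right) + 31751 = - \frac{35259}{8} + 31751 = \frac{218749}{8}$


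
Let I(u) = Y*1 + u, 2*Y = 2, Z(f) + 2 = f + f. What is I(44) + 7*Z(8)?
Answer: 143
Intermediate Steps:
Z(f) = -2 + 2*f (Z(f) = -2 + (f + f) = -2 + 2*f)
Y = 1 (Y = (½)*2 = 1)
I(u) = 1 + u (I(u) = 1*1 + u = 1 + u)
I(44) + 7*Z(8) = (1 + 44) + 7*(-2 + 2*8) = 45 + 7*(-2 + 16) = 45 + 7*14 = 45 + 98 = 143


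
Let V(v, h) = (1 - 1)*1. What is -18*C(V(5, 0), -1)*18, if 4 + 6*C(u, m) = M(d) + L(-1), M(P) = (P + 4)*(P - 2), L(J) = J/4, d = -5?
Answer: -297/2 ≈ -148.50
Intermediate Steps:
L(J) = J/4 (L(J) = J*(¼) = J/4)
V(v, h) = 0 (V(v, h) = 0*1 = 0)
M(P) = (-2 + P)*(4 + P) (M(P) = (4 + P)*(-2 + P) = (-2 + P)*(4 + P))
C(u, m) = 11/24 (C(u, m) = -⅔ + ((-8 + (-5)² + 2*(-5)) + (¼)*(-1))/6 = -⅔ + ((-8 + 25 - 10) - ¼)/6 = -⅔ + (7 - ¼)/6 = -⅔ + (⅙)*(27/4) = -⅔ + 9/8 = 11/24)
-18*C(V(5, 0), -1)*18 = -18*11/24*18 = -33/4*18 = -297/2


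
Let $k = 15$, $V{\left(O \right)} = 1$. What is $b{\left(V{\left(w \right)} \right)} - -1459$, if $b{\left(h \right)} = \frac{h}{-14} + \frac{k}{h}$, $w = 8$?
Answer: $\frac{20635}{14} \approx 1473.9$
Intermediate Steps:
$b{\left(h \right)} = \frac{15}{h} - \frac{h}{14}$ ($b{\left(h \right)} = \frac{h}{-14} + \frac{15}{h} = h \left(- \frac{1}{14}\right) + \frac{15}{h} = - \frac{h}{14} + \frac{15}{h} = \frac{15}{h} - \frac{h}{14}$)
$b{\left(V{\left(w \right)} \right)} - -1459 = \left(\frac{15}{1} - \frac{1}{14}\right) - -1459 = \left(15 \cdot 1 - \frac{1}{14}\right) + 1459 = \left(15 - \frac{1}{14}\right) + 1459 = \frac{209}{14} + 1459 = \frac{20635}{14}$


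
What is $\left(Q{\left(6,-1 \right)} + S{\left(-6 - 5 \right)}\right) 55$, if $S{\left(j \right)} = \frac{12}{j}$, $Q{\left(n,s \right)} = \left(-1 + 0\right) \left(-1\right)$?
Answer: $-5$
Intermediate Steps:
$Q{\left(n,s \right)} = 1$ ($Q{\left(n,s \right)} = \left(-1\right) \left(-1\right) = 1$)
$\left(Q{\left(6,-1 \right)} + S{\left(-6 - 5 \right)}\right) 55 = \left(1 + \frac{12}{-6 - 5}\right) 55 = \left(1 + \frac{12}{-11}\right) 55 = \left(1 + 12 \left(- \frac{1}{11}\right)\right) 55 = \left(1 - \frac{12}{11}\right) 55 = \left(- \frac{1}{11}\right) 55 = -5$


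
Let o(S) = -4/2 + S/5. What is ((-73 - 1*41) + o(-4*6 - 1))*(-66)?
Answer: 7986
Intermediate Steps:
o(S) = -2 + S/5 (o(S) = -4*½ + S*(⅕) = -2 + S/5)
((-73 - 1*41) + o(-4*6 - 1))*(-66) = ((-73 - 1*41) + (-2 + (-4*6 - 1)/5))*(-66) = ((-73 - 41) + (-2 + (-24 - 1)/5))*(-66) = (-114 + (-2 + (⅕)*(-25)))*(-66) = (-114 + (-2 - 5))*(-66) = (-114 - 7)*(-66) = -121*(-66) = 7986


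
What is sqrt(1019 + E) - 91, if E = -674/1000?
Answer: -91 + sqrt(2545815)/50 ≈ -59.089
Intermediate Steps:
E = -337/500 (E = -674*1/1000 = -337/500 ≈ -0.67400)
sqrt(1019 + E) - 91 = sqrt(1019 - 337/500) - 91 = sqrt(509163/500) - 91 = sqrt(2545815)/50 - 91 = -91 + sqrt(2545815)/50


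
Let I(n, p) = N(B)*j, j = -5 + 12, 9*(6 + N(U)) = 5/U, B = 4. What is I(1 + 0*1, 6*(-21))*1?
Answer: -1477/36 ≈ -41.028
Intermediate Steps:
N(U) = -6 + 5/(9*U) (N(U) = -6 + (5/U)/9 = -6 + 5/(9*U))
j = 7
I(n, p) = -1477/36 (I(n, p) = (-6 + (5/9)/4)*7 = (-6 + (5/9)*(¼))*7 = (-6 + 5/36)*7 = -211/36*7 = -1477/36)
I(1 + 0*1, 6*(-21))*1 = -1477/36*1 = -1477/36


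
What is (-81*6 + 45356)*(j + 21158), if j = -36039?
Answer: -667710470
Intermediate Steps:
(-81*6 + 45356)*(j + 21158) = (-81*6 + 45356)*(-36039 + 21158) = (-486 + 45356)*(-14881) = 44870*(-14881) = -667710470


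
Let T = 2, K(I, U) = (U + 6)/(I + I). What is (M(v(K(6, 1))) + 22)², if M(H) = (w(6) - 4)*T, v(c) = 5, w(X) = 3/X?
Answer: 225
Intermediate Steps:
K(I, U) = (6 + U)/(2*I) (K(I, U) = (6 + U)/((2*I)) = (6 + U)*(1/(2*I)) = (6 + U)/(2*I))
M(H) = -7 (M(H) = (3/6 - 4)*2 = (3*(⅙) - 4)*2 = (½ - 4)*2 = -7/2*2 = -7)
(M(v(K(6, 1))) + 22)² = (-7 + 22)² = 15² = 225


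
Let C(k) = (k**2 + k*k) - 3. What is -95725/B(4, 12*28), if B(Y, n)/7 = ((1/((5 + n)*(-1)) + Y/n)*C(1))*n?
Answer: 4663175/1028 ≈ 4536.2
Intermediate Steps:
C(k) = -3 + 2*k**2 (C(k) = (k**2 + k**2) - 3 = 2*k**2 - 3 = -3 + 2*k**2)
B(Y, n) = 7*n*(1/(5 + n) - Y/n) (B(Y, n) = 7*(((1/((5 + n)*(-1)) + Y/n)*(-3 + 2*1**2))*n) = 7*(((-1/(5 + n) + Y/n)*(-3 + 2*1))*n) = 7*(((-1/(5 + n) + Y/n)*(-3 + 2))*n) = 7*(((-1/(5 + n) + Y/n)*(-1))*n) = 7*((1/(5 + n) - Y/n)*n) = 7*(n*(1/(5 + n) - Y/n)) = 7*n*(1/(5 + n) - Y/n))
-95725/B(4, 12*28) = -95725*(5 + 12*28)/(7*(12*28 - 5*4 - 1*4*12*28)) = -95725*(5 + 336)/(7*(336 - 20 - 1*4*336)) = -95725*341/(7*(336 - 20 - 1344)) = -95725/(7*(1/341)*(-1028)) = -95725/(-7196/341) = -95725*(-341/7196) = 4663175/1028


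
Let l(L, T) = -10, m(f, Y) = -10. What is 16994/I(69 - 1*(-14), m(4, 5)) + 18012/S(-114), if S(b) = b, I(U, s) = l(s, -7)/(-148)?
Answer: 1256766/5 ≈ 2.5135e+5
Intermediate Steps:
I(U, s) = 5/74 (I(U, s) = -10/(-148) = -10*(-1/148) = 5/74)
16994/I(69 - 1*(-14), m(4, 5)) + 18012/S(-114) = 16994/(5/74) + 18012/(-114) = 16994*(74/5) + 18012*(-1/114) = 1257556/5 - 158 = 1256766/5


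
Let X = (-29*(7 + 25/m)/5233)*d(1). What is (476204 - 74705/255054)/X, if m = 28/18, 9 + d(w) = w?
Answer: 4449115554852241/9556363272 ≈ 4.6557e+5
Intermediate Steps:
d(w) = -9 + w
m = 14/9 (m = 28*(1/18) = 14/9 ≈ 1.5556)
X = 37468/36631 (X = (-29*(7 + 25/(14/9))/5233)*(-9 + 1) = (-29*(7 + 25*(9/14))*(1/5233))*(-8) = (-29*(7 + 225/14)*(1/5233))*(-8) = (-29*323/14*(1/5233))*(-8) = -9367/14*1/5233*(-8) = -9367/73262*(-8) = 37468/36631 ≈ 1.0229)
(476204 - 74705/255054)/X = (476204 - 74705/255054)/(37468/36631) = (476204 - 74705/255054)*(36631/37468) = (121457660311/255054)*(36631/37468) = 4449115554852241/9556363272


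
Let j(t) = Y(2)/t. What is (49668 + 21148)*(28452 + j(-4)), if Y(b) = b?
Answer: 2014821424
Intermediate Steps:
j(t) = 2/t
(49668 + 21148)*(28452 + j(-4)) = (49668 + 21148)*(28452 + 2/(-4)) = 70816*(28452 + 2*(-¼)) = 70816*(28452 - ½) = 70816*(56903/2) = 2014821424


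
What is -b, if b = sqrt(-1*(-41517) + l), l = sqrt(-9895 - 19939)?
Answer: -sqrt(41517 + I*sqrt(29834)) ≈ -203.76 - 0.42385*I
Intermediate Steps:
l = I*sqrt(29834) (l = sqrt(-29834) = I*sqrt(29834) ≈ 172.73*I)
b = sqrt(41517 + I*sqrt(29834)) (b = sqrt(-1*(-41517) + I*sqrt(29834)) = sqrt(41517 + I*sqrt(29834)) ≈ 203.76 + 0.4238*I)
-b = -sqrt(41517 + I*sqrt(29834))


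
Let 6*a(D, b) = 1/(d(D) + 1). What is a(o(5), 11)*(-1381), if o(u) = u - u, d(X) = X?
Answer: -1381/6 ≈ -230.17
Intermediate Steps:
o(u) = 0
a(D, b) = 1/(6*(1 + D)) (a(D, b) = 1/(6*(D + 1)) = 1/(6*(1 + D)))
a(o(5), 11)*(-1381) = (1/(6*(1 + 0)))*(-1381) = ((⅙)/1)*(-1381) = ((⅙)*1)*(-1381) = (⅙)*(-1381) = -1381/6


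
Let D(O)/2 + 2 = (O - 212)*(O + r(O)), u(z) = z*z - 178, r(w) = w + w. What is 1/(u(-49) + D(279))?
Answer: 1/114377 ≈ 8.7430e-6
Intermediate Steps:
r(w) = 2*w
u(z) = -178 + z² (u(z) = z² - 178 = -178 + z²)
D(O) = -4 + 6*O*(-212 + O) (D(O) = -4 + 2*((O - 212)*(O + 2*O)) = -4 + 2*((-212 + O)*(3*O)) = -4 + 2*(3*O*(-212 + O)) = -4 + 6*O*(-212 + O))
1/(u(-49) + D(279)) = 1/((-178 + (-49)²) + (-4 - 1272*279 + 6*279²)) = 1/((-178 + 2401) + (-4 - 354888 + 6*77841)) = 1/(2223 + (-4 - 354888 + 467046)) = 1/(2223 + 112154) = 1/114377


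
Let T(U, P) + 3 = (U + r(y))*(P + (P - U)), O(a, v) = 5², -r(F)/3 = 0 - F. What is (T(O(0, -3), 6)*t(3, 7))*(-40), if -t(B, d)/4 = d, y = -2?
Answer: -280000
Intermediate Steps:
t(B, d) = -4*d
r(F) = 3*F (r(F) = -3*(0 - F) = -(-3)*F = 3*F)
O(a, v) = 25
T(U, P) = -3 + (-6 + U)*(-U + 2*P) (T(U, P) = -3 + (U + 3*(-2))*(P + (P - U)) = -3 + (U - 6)*(-U + 2*P) = -3 + (-6 + U)*(-U + 2*P))
(T(O(0, -3), 6)*t(3, 7))*(-40) = ((-3 - 1*25² - 12*6 + 6*25 + 2*6*25)*(-4*7))*(-40) = ((-3 - 1*625 - 72 + 150 + 300)*(-28))*(-40) = ((-3 - 625 - 72 + 150 + 300)*(-28))*(-40) = -250*(-28)*(-40) = 7000*(-40) = -280000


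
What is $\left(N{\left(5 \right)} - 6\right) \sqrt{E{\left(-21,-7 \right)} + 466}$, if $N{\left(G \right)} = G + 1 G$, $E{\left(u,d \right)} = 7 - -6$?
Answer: $4 \sqrt{479} \approx 87.544$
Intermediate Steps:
$E{\left(u,d \right)} = 13$ ($E{\left(u,d \right)} = 7 + 6 = 13$)
$N{\left(G \right)} = 2 G$ ($N{\left(G \right)} = G + G = 2 G$)
$\left(N{\left(5 \right)} - 6\right) \sqrt{E{\left(-21,-7 \right)} + 466} = \left(2 \cdot 5 - 6\right) \sqrt{13 + 466} = \left(10 - 6\right) \sqrt{479} = 4 \sqrt{479}$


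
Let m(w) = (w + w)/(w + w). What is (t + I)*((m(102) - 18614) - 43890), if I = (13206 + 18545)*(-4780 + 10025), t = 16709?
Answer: -10409918652112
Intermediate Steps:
I = 166533995 (I = 31751*5245 = 166533995)
m(w) = 1 (m(w) = (2*w)/((2*w)) = (2*w)*(1/(2*w)) = 1)
(t + I)*((m(102) - 18614) - 43890) = (16709 + 166533995)*((1 - 18614) - 43890) = 166550704*(-18613 - 43890) = 166550704*(-62503) = -10409918652112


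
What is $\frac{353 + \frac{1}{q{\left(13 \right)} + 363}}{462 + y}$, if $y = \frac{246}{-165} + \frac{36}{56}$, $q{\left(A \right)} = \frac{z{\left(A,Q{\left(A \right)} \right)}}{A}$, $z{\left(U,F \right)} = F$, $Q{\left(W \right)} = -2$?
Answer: $\frac{1282137780}{1674945379} \approx 0.76548$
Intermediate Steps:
$q{\left(A \right)} = - \frac{2}{A}$
$y = - \frac{653}{770}$ ($y = 246 \left(- \frac{1}{165}\right) + 36 \cdot \frac{1}{56} = - \frac{82}{55} + \frac{9}{14} = - \frac{653}{770} \approx -0.84805$)
$\frac{353 + \frac{1}{q{\left(13 \right)} + 363}}{462 + y} = \frac{353 + \frac{1}{- \frac{2}{13} + 363}}{462 - \frac{653}{770}} = \frac{353 + \frac{1}{\left(-2\right) \frac{1}{13} + 363}}{\frac{355087}{770}} = \left(353 + \frac{1}{- \frac{2}{13} + 363}\right) \frac{770}{355087} = \left(353 + \frac{1}{\frac{4717}{13}}\right) \frac{770}{355087} = \left(353 + \frac{13}{4717}\right) \frac{770}{355087} = \frac{1665114}{4717} \cdot \frac{770}{355087} = \frac{1282137780}{1674945379}$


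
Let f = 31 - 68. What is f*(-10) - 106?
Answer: 264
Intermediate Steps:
f = -37
f*(-10) - 106 = -37*(-10) - 106 = 370 - 106 = 264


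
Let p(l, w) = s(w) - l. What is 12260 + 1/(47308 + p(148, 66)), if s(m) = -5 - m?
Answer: 577311141/47089 ≈ 12260.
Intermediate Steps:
p(l, w) = -5 - l - w (p(l, w) = (-5 - w) - l = -5 - l - w)
12260 + 1/(47308 + p(148, 66)) = 12260 + 1/(47308 + (-5 - 1*148 - 1*66)) = 12260 + 1/(47308 + (-5 - 148 - 66)) = 12260 + 1/(47308 - 219) = 12260 + 1/47089 = 577311141/47089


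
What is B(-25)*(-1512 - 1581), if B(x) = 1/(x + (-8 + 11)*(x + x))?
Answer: 3093/175 ≈ 17.674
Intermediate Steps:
B(x) = 1/(7*x) (B(x) = 1/(x + 3*(2*x)) = 1/(x + 6*x) = 1/(7*x))
B(-25)*(-1512 - 1581) = ((⅐)/(-25))*(-1512 - 1581) = ((⅐)*(-1/25))*(-3093) = -1/175*(-3093) = 3093/175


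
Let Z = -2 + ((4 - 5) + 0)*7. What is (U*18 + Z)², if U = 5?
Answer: 6561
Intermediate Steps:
Z = -9 (Z = -2 + (-1 + 0)*7 = -2 - 1*7 = -2 - 7 = -9)
(U*18 + Z)² = (5*18 - 9)² = (90 - 9)² = 81² = 6561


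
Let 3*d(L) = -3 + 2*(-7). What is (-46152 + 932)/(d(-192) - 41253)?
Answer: 33915/30944 ≈ 1.0960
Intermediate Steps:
d(L) = -17/3 (d(L) = (-3 + 2*(-7))/3 = (-3 - 14)/3 = (⅓)*(-17) = -17/3)
(-46152 + 932)/(d(-192) - 41253) = (-46152 + 932)/(-17/3 - 41253) = -45220/(-123776/3) = -45220*(-3/123776) = 33915/30944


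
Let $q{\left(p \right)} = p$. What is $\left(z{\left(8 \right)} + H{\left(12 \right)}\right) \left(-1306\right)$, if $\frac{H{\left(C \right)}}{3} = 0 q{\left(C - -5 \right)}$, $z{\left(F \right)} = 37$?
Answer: $-48322$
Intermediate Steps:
$H{\left(C \right)} = 0$ ($H{\left(C \right)} = 3 \cdot 0 \left(C - -5\right) = 3 \cdot 0 \left(C + 5\right) = 3 \cdot 0 \left(5 + C\right) = 3 \cdot 0 = 0$)
$\left(z{\left(8 \right)} + H{\left(12 \right)}\right) \left(-1306\right) = \left(37 + 0\right) \left(-1306\right) = 37 \left(-1306\right) = -48322$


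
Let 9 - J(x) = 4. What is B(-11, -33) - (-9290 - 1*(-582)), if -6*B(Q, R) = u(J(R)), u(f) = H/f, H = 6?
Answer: 43539/5 ≈ 8707.8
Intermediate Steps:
J(x) = 5 (J(x) = 9 - 1*4 = 9 - 4 = 5)
u(f) = 6/f
B(Q, R) = -1/5
B(-11, -33) - (-9290 - 1*(-582)) = -1/5 - (-9290 - 1*(-582)) = -1/5 - (-9290 + 582) = -1/5 - 1*(-8708) = -1/5 + 8708 = 43539/5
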